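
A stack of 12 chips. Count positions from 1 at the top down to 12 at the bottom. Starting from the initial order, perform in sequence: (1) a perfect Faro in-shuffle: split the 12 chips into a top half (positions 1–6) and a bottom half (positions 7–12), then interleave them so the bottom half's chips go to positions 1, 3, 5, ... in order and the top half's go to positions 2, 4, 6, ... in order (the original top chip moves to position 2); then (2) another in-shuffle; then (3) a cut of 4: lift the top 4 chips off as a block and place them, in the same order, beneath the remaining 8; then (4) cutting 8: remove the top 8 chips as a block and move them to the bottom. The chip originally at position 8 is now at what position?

6

Track the chip from position 8 forward through each operation:
  after op 1 (in-shuffle): 8 → 3
  after op 2 (in-shuffle): 3 → 6
  after op 3 (cut 4): 6 → 2
  after op 4 (cut 8): 2 → 6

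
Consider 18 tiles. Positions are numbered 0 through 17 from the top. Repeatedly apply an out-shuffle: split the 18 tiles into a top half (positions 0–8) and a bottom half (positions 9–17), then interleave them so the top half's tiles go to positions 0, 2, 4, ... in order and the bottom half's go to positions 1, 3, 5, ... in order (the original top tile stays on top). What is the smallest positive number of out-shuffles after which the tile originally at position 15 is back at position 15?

8

Follow position 15 under repeated out-shuffles:
15 → 13 → 9 → 1 → 2 → 4 → 8 → 16 → 15
It first returns after 8 out-shuffles.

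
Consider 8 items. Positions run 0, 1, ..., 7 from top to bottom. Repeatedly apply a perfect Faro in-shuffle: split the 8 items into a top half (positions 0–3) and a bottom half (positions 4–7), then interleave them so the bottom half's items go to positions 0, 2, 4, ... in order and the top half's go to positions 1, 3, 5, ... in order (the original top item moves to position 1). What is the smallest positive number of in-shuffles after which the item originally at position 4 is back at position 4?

6

Follow position 4 under repeated in-shuffles:
4 → 0 → 1 → 3 → 7 → 6 → 4
It first returns after 6 in-shuffles.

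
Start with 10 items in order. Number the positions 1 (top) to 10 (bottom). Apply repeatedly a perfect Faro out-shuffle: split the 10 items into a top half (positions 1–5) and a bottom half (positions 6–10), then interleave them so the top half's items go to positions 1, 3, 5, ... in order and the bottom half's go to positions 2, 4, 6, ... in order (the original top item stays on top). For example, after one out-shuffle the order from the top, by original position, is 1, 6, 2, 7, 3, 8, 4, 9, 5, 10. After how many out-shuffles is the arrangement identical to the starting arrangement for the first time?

6

The out-shuffle permutes the 10 positions with cycle lengths [1, 1, 2, 6].
Every item is home exactly when every cycle has completed a whole number of laps, i.e. after lcm(1, 2, 6) = 6 out-shuffles.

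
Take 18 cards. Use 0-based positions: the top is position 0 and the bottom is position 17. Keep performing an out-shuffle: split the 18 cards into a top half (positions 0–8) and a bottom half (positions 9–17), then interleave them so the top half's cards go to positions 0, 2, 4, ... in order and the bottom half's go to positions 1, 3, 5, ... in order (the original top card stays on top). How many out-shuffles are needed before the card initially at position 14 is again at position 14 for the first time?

Follow position 14 under repeated out-shuffles:
14 → 11 → 5 → 10 → 3 → 6 → 12 → 7 → 14
It first returns after 8 out-shuffles.

8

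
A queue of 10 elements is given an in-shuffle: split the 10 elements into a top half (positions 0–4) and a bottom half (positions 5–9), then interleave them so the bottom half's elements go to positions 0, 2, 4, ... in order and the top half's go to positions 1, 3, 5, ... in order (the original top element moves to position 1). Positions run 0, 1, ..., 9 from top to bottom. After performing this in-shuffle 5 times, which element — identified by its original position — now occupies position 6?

3

Work backwards from position 6, undoing one in-shuffle at a time:
6 ← 8 ← 9 ← 4 ← 7 ← 3
So the element now at position 6 started at position 3.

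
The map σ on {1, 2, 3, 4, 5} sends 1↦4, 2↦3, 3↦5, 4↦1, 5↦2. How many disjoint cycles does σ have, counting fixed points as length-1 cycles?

2

Cycle decomposition: (1 4) (2 3 5).
2 cycles.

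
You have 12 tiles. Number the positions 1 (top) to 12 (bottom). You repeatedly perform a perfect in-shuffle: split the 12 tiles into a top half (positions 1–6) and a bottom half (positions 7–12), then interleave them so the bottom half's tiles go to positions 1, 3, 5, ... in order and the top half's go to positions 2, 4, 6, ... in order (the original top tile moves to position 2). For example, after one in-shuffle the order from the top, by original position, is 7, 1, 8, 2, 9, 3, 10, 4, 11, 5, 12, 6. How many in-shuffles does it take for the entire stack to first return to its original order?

12

The in-shuffle permutes the 12 positions with cycle lengths [12].
Every tile is home exactly when every cycle has completed a whole number of laps, i.e. after lcm(12) = 12 in-shuffles.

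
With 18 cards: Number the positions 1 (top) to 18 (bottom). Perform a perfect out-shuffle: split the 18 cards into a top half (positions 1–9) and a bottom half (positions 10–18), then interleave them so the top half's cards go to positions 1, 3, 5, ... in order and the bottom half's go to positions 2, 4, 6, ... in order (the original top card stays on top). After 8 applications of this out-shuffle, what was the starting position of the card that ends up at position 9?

Work backwards from position 9, undoing one out-shuffle at a time:
9 ← 5 ← 3 ← 2 ← 10 ← 14 ← 16 ← 17 ← 9
So the card now at position 9 started at position 9.

9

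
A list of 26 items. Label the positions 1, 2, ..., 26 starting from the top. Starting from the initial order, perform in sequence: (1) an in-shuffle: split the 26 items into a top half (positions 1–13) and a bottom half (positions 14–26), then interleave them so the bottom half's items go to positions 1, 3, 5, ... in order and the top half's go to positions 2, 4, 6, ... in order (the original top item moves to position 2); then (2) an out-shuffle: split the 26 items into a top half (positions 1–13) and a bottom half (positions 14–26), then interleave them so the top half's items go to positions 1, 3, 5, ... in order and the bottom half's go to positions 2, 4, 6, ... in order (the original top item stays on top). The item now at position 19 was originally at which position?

5

Undo the operations in reverse order, starting from position 19:
  undo op 2 (out-shuffle, from top half): 19 ← 10
  undo op 1 (in-shuffle, from top half): 10 ← 5
So the item at position 19 came from original position 5.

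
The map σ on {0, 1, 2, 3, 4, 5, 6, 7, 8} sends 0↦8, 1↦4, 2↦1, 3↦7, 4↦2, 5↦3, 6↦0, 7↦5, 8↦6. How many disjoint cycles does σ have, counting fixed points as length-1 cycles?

3

Cycle decomposition: (0 8 6) (1 4 2) (3 7 5).
3 cycles.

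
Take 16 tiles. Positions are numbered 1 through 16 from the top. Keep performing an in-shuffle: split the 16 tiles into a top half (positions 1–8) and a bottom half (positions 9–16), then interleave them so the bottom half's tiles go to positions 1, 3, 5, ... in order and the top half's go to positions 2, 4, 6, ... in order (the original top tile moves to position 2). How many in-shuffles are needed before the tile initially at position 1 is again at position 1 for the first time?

8

Follow position 1 under repeated in-shuffles:
1 → 2 → 4 → 8 → 16 → 15 → 13 → 9 → 1
It first returns after 8 in-shuffles.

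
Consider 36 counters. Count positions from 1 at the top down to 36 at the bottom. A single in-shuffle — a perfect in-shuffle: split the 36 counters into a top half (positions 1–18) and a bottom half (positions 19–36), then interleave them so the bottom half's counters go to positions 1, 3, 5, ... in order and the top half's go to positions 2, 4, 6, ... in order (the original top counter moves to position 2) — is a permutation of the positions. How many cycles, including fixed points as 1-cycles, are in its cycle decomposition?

1

Trace each unvisited position around until it returns:
(1 2 4 8 16 32 ... len 36)
1 cycle in total.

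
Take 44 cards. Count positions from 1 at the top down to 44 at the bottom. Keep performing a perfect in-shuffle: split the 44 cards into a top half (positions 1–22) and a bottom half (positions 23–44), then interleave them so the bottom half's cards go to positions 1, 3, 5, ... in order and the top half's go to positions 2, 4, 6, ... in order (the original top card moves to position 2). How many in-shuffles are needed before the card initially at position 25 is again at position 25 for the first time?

6

Follow position 25 under repeated in-shuffles:
25 → 5 → 10 → 20 → 40 → 35 → 25
It first returns after 6 in-shuffles.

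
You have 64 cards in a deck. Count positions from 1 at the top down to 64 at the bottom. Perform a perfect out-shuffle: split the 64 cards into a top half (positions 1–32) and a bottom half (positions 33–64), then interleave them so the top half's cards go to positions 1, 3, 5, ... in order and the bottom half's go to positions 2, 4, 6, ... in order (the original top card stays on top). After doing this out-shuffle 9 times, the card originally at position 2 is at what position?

Track the card's position through each out-shuffle:
2 → 3 → 5 → 9 → 17 → 33 → 2 → 3 → 5 → 9

9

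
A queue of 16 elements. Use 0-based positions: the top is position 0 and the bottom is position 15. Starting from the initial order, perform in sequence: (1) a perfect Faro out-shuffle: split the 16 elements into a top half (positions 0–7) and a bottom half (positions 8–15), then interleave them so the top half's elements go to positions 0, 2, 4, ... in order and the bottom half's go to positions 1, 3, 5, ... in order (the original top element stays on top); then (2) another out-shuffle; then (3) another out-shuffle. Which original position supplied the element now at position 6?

12

Undo the operations in reverse order, starting from position 6:
  undo op 3 (out-shuffle, from top half): 6 ← 3
  undo op 2 (out-shuffle, from bottom half): 3 ← 9
  undo op 1 (out-shuffle, from bottom half): 9 ← 12
So the element at position 6 came from original position 12.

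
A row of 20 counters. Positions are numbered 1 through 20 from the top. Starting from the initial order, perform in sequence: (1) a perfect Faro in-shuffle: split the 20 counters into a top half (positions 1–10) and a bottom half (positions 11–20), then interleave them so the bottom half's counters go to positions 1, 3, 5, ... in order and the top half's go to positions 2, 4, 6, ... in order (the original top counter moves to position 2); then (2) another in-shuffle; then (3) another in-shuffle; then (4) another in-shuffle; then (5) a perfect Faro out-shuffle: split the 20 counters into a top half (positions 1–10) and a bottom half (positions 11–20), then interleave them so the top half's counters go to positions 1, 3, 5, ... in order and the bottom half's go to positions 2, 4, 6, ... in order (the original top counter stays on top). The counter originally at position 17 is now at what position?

20

Track the counter from position 17 forward through each operation:
  after op 1 (in-shuffle): 17 → 13
  after op 2 (in-shuffle): 13 → 5
  after op 3 (in-shuffle): 5 → 10
  after op 4 (in-shuffle): 10 → 20
  after op 5 (out-shuffle): 20 → 20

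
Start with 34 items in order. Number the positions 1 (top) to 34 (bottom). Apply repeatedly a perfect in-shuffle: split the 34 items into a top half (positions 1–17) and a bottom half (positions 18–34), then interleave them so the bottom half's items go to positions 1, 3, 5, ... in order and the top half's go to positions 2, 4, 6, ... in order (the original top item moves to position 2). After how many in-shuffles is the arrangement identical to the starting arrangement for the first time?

12

The in-shuffle permutes the 34 positions with cycle lengths [3, 3, 4, 12, 12].
Every item is home exactly when every cycle has completed a whole number of laps, i.e. after lcm(3, 4, 12) = 12 in-shuffles.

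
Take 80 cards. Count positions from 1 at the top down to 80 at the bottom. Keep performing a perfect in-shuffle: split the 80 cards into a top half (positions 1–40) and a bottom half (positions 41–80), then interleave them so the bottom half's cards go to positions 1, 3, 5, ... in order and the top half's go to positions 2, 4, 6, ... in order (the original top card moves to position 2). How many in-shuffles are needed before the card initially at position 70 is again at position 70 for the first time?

Follow position 70 under repeated in-shuffles:
70 → 59 → 37 → 74 → 67 → 53 → 25 → 50 → ... → 70 (length 54)
It first returns after 54 in-shuffles.

54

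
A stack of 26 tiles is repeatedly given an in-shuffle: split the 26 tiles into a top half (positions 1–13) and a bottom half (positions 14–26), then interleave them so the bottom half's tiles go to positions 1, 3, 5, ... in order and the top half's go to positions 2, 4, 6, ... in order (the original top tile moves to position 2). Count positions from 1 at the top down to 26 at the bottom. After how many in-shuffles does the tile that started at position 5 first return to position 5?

18

Follow position 5 under repeated in-shuffles:
5 → 10 → 20 → 13 → 26 → 25 → 23 → 19 → 11 → 22 → 17 → 7 → 14 → 1 → 2 → 4 → 8 → 16 → 5
It first returns after 18 in-shuffles.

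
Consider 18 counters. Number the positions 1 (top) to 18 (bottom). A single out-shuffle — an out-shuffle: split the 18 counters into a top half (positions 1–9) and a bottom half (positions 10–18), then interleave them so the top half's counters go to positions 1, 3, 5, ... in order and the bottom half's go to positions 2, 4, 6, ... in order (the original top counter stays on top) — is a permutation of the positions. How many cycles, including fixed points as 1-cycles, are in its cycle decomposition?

Trace each unvisited position around until it returns:
(1) (2 3 5 9 17 16 14 10) (4 7 13 8 15 12 6 11) (18)
4 cycles in total.

4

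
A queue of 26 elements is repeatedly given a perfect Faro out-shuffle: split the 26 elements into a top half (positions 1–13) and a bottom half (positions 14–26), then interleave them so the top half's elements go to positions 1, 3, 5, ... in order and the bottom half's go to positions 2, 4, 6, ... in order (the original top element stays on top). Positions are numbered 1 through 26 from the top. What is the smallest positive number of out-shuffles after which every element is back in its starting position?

The out-shuffle permutes the 26 positions with cycle lengths [1, 1, 4, 20].
Every element is home exactly when every cycle has completed a whole number of laps, i.e. after lcm(1, 4, 20) = 20 out-shuffles.

20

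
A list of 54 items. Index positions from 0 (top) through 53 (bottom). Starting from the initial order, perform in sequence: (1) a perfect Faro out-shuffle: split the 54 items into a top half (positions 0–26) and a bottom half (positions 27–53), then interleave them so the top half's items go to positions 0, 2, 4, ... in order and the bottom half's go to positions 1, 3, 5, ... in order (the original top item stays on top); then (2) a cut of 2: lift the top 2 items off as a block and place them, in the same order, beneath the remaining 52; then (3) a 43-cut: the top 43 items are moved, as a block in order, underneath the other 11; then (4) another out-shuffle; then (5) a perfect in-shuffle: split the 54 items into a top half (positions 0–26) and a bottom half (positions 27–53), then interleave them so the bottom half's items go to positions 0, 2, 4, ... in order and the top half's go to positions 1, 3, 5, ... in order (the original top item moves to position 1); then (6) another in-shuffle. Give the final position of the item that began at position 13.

Track the item from position 13 forward through each operation:
  after op 1 (out-shuffle): 13 → 26
  after op 2 (cut 2): 26 → 24
  after op 3 (cut 43): 24 → 35
  after op 4 (out-shuffle): 35 → 17
  after op 5 (in-shuffle): 17 → 35
  after op 6 (in-shuffle): 35 → 16

16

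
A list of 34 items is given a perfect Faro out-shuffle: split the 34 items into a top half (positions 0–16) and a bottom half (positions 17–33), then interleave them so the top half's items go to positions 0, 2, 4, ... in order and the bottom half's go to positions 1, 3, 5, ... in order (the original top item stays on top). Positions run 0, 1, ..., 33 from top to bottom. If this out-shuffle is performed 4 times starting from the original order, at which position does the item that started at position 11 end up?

Track the item's position through each out-shuffle:
11 → 22 → 11 → 22 → 11

11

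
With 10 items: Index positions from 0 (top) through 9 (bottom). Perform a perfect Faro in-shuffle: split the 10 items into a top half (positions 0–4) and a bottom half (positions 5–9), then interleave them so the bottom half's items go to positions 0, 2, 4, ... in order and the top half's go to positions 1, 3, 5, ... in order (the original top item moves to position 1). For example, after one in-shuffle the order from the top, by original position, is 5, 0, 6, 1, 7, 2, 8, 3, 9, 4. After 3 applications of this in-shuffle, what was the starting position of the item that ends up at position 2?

9

Work backwards from position 2, undoing one in-shuffle at a time:
2 ← 6 ← 8 ← 9
So the item now at position 2 started at position 9.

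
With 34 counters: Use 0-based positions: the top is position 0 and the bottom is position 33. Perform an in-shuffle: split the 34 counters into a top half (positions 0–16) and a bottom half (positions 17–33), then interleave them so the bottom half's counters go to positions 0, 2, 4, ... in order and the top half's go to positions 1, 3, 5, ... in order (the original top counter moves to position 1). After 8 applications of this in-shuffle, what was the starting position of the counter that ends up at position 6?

Work backwards from position 6, undoing one in-shuffle at a time:
6 ← 20 ← 27 ← 13 ← 6 ← 20 ← 27 ← 13 ← 6
So the counter now at position 6 started at position 6.

6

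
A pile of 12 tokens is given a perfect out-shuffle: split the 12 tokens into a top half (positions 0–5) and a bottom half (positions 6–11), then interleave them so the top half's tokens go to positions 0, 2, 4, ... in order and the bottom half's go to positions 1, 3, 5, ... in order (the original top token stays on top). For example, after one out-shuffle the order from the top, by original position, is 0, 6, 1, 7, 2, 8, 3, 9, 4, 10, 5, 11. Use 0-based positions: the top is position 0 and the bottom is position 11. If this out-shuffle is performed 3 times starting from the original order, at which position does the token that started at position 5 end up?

7

Track the token's position through each out-shuffle:
5 → 10 → 9 → 7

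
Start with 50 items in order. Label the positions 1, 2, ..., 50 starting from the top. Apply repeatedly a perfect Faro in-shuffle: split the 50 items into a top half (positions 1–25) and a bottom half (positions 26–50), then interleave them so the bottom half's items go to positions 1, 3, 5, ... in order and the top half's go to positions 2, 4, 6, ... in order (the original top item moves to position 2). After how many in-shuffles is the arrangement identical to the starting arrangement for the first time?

The in-shuffle permutes the 50 positions with cycle lengths [2, 8, 8, 8, 8, 8, 8].
Every item is home exactly when every cycle has completed a whole number of laps, i.e. after lcm(2, 8) = 8 in-shuffles.

8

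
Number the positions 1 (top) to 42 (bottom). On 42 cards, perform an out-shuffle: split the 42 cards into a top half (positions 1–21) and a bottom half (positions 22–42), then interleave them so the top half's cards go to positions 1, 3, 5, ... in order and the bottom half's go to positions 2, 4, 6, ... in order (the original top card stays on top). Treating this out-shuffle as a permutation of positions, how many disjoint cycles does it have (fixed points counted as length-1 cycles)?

Trace each unvisited position around until it returns:
(1) (2 3 5 9 17 33 ... len 20) (4 7 13 25 8 15 ... len 20) (42)
4 cycles in total.

4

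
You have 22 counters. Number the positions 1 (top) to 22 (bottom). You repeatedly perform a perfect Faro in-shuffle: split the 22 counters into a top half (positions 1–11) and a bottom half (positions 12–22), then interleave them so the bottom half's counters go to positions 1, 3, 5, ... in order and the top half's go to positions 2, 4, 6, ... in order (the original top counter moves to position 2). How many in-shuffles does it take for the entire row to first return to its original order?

11

The in-shuffle permutes the 22 positions with cycle lengths [11, 11].
Every counter is home exactly when every cycle has completed a whole number of laps, i.e. after lcm(11) = 11 in-shuffles.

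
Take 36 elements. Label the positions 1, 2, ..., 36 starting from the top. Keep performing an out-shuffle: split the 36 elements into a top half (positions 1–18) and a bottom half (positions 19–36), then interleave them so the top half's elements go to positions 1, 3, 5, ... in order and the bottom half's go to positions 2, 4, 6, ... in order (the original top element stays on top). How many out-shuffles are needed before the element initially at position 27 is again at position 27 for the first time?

12

Follow position 27 under repeated out-shuffles:
27 → 18 → 35 → 34 → 32 → 28 → 20 → 4 → 7 → 13 → 25 → 14 → 27
It first returns after 12 out-shuffles.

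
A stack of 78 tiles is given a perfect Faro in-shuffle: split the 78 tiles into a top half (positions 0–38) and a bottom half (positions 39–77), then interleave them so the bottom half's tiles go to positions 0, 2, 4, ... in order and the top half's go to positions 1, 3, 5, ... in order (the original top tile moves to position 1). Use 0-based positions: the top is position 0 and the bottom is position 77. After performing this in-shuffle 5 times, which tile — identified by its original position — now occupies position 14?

Work backwards from position 14, undoing one in-shuffle at a time:
14 ← 46 ← 62 ← 70 ← 74 ← 76
So the tile now at position 14 started at position 76.

76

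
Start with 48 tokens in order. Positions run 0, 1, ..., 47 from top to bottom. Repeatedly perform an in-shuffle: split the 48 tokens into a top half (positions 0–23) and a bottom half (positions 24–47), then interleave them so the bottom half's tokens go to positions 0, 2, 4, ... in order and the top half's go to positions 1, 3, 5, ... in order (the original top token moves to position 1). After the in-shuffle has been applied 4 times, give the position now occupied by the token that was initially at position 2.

Track the token's position through each in-shuffle:
2 → 5 → 11 → 23 → 47

47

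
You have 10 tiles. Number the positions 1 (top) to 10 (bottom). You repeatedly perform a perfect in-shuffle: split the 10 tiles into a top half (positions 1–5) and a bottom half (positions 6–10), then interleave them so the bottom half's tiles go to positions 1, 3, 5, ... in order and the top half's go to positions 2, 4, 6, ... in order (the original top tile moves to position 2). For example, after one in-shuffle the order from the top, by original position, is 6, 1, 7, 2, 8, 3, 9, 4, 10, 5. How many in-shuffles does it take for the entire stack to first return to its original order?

10

The in-shuffle permutes the 10 positions with cycle lengths [10].
Every tile is home exactly when every cycle has completed a whole number of laps, i.e. after lcm(10) = 10 in-shuffles.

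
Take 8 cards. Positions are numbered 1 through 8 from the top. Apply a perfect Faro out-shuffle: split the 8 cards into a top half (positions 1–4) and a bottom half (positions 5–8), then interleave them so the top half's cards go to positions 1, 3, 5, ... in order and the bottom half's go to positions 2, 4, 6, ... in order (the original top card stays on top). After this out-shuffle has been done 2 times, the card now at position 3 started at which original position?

Work backwards from position 3, undoing one out-shuffle at a time:
3 ← 2 ← 5
So the card now at position 3 started at position 5.

5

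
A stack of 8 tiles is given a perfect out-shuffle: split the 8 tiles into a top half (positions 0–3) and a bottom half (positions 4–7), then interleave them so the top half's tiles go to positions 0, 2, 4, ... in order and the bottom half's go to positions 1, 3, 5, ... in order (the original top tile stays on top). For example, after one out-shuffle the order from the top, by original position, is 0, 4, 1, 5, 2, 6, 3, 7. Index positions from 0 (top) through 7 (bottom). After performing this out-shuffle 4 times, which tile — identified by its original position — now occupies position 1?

Work backwards from position 1, undoing one out-shuffle at a time:
1 ← 4 ← 2 ← 1 ← 4
So the tile now at position 1 started at position 4.

4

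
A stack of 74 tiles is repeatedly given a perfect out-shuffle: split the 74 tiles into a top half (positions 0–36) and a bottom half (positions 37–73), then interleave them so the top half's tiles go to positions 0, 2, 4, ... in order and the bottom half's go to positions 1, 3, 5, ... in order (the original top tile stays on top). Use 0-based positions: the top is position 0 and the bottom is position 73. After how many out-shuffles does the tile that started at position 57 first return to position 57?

9

Follow position 57 under repeated out-shuffles:
57 → 41 → 9 → 18 → 36 → 72 → 71 → 69 → 65 → 57
It first returns after 9 out-shuffles.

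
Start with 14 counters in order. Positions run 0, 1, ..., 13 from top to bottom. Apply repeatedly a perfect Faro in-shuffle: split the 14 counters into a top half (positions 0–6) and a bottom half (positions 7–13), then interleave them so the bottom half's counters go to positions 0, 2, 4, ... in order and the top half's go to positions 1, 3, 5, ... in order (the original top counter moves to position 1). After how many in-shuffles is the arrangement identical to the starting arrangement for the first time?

4

The in-shuffle permutes the 14 positions with cycle lengths [2, 4, 4, 4].
Every counter is home exactly when every cycle has completed a whole number of laps, i.e. after lcm(2, 4) = 4 in-shuffles.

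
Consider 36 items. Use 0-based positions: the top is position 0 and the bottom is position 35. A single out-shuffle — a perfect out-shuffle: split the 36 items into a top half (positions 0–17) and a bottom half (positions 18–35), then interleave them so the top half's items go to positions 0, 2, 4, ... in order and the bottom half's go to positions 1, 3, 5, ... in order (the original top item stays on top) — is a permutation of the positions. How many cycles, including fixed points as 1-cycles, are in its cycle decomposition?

Trace each unvisited position around until it returns:
(0) (1 2 4 8 16 32 ... len 12) (3 6 12 24 13 26 ... len 12) (5 10 20) (7 14 28 21) (15 30 25) (35)
7 cycles in total.

7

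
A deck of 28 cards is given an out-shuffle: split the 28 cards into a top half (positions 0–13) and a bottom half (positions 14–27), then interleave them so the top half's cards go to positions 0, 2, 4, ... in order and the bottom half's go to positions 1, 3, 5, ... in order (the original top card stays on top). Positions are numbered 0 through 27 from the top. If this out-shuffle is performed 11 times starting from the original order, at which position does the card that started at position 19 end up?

5

Track the card's position through each out-shuffle:
19 → 11 → 22 → 17 → 7 → 14 → 1 → 2 → 4 → 8 → 16 → 5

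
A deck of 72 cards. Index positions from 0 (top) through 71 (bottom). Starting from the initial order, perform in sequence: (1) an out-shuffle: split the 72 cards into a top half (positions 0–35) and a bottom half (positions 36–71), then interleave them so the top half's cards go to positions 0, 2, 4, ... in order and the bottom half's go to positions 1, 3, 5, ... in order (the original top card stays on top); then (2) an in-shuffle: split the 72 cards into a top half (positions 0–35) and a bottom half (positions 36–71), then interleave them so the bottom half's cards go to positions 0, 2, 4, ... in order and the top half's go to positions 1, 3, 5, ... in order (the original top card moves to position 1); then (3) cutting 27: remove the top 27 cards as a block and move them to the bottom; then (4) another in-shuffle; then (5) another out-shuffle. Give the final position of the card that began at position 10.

58

Track the card from position 10 forward through each operation:
  after op 1 (out-shuffle): 10 → 20
  after op 2 (in-shuffle): 20 → 41
  after op 3 (cut 27): 41 → 14
  after op 4 (in-shuffle): 14 → 29
  after op 5 (out-shuffle): 29 → 58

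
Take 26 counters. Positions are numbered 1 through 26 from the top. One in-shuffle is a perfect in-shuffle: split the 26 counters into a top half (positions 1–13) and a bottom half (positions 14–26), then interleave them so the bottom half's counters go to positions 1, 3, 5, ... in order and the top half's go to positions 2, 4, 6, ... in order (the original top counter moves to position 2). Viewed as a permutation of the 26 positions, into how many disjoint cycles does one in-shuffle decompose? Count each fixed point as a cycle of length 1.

Trace each unvisited position around until it returns:
(1 2 4 8 16 5 ... len 18) (3 6 12 24 21 15) (9 18)
3 cycles in total.

3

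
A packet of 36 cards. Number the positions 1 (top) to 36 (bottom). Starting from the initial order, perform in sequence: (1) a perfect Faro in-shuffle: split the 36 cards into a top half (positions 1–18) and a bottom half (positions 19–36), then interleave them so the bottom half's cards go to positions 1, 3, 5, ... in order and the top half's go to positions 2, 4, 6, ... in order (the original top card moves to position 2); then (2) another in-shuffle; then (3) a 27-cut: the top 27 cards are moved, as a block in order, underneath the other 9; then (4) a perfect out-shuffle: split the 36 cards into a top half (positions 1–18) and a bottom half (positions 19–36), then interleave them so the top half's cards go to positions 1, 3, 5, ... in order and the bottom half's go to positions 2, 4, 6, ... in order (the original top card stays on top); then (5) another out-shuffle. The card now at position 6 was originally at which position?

Undo the operations in reverse order, starting from position 6:
  undo op 5 (out-shuffle, from bottom half): 6 ← 21
  undo op 4 (out-shuffle, from top half): 21 ← 11
  undo op 3 (cut 27): 11 ← 2
  undo op 2 (in-shuffle, from top half): 2 ← 1
  undo op 1 (in-shuffle, from bottom half): 1 ← 19
So the card at position 6 came from original position 19.

19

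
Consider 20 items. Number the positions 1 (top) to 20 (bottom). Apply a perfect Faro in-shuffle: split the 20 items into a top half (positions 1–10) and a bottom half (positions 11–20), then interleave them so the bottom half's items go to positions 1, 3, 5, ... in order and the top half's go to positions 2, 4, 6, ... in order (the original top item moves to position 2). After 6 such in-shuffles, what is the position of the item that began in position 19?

Track the item's position through each in-shuffle:
19 → 17 → 13 → 5 → 10 → 20 → 19

19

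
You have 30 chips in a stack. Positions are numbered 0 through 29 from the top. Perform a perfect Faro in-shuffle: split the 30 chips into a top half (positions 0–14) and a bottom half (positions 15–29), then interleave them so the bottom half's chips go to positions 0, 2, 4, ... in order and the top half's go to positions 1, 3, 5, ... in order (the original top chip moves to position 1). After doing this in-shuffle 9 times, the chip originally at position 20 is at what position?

Track the chip's position through each in-shuffle:
20 → 10 → 21 → 12 → 25 → 20 → 10 → 21 → 12 → 25

25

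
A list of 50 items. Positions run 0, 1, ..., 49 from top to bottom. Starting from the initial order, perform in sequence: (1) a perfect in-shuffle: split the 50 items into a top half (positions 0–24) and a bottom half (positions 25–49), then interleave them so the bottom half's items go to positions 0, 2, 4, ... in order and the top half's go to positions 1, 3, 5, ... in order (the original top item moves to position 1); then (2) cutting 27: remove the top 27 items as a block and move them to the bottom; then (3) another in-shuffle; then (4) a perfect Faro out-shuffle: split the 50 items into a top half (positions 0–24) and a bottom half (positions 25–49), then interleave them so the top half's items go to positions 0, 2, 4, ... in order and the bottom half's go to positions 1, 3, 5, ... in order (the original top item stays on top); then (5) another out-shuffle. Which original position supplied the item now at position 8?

1

Undo the operations in reverse order, starting from position 8:
  undo op 5 (out-shuffle, from top half): 8 ← 4
  undo op 4 (out-shuffle, from top half): 4 ← 2
  undo op 3 (in-shuffle, from bottom half): 2 ← 26
  undo op 2 (cut 27): 26 ← 3
  undo op 1 (in-shuffle, from top half): 3 ← 1
So the item at position 8 came from original position 1.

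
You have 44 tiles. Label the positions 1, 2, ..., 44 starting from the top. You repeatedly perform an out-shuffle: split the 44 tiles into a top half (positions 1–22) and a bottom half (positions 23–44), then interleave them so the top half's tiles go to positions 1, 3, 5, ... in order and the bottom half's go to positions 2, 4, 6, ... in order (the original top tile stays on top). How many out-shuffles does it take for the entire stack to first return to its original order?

14

The out-shuffle permutes the 44 positions with cycle lengths [1, 1, 14, 14, 14].
Every tile is home exactly when every cycle has completed a whole number of laps, i.e. after lcm(1, 14) = 14 out-shuffles.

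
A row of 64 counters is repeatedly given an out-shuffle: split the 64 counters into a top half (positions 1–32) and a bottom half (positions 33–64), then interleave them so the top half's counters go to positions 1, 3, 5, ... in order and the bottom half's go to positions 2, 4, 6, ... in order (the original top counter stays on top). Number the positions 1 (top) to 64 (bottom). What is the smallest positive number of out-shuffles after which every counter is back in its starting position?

The out-shuffle permutes the 64 positions with cycle lengths [1, 1, 2, 3, 3, 6, 6, 6, 6, 6, 6, 6, 6, 6].
Every counter is home exactly when every cycle has completed a whole number of laps, i.e. after lcm(1, 2, 3, 6) = 6 out-shuffles.

6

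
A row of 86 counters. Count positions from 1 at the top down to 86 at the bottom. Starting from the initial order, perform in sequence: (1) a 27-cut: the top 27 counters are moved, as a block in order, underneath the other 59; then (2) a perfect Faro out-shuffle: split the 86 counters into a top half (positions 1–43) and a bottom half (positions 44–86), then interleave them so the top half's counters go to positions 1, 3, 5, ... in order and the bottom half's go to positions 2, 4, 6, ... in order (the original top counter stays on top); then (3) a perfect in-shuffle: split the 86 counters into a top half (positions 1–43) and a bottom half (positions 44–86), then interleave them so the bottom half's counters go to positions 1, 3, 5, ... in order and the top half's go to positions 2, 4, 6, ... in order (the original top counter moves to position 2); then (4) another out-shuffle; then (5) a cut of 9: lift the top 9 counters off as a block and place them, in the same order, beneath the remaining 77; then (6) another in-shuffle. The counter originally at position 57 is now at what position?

17

Track the counter from position 57 forward through each operation:
  after op 1 (cut 27): 57 → 30
  after op 2 (out-shuffle): 30 → 59
  after op 3 (in-shuffle): 59 → 31
  after op 4 (out-shuffle): 31 → 61
  after op 5 (cut 9): 61 → 52
  after op 6 (in-shuffle): 52 → 17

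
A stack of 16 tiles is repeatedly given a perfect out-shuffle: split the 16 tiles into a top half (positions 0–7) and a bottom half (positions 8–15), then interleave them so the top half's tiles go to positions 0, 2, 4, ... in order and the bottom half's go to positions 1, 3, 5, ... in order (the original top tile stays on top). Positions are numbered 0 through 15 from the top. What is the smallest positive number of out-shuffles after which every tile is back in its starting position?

The out-shuffle permutes the 16 positions with cycle lengths [1, 1, 2, 4, 4, 4].
Every tile is home exactly when every cycle has completed a whole number of laps, i.e. after lcm(1, 2, 4) = 4 out-shuffles.

4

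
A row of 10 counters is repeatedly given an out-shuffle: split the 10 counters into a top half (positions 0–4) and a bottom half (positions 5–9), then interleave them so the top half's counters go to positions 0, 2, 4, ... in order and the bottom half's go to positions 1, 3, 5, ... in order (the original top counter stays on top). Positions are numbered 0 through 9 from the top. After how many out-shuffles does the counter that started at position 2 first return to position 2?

6

Follow position 2 under repeated out-shuffles:
2 → 4 → 8 → 7 → 5 → 1 → 2
It first returns after 6 out-shuffles.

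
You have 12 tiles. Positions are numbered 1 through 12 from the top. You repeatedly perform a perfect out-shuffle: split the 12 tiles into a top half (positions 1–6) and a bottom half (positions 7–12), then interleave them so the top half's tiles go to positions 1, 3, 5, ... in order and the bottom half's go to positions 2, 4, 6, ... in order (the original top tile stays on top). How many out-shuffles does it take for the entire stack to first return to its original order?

10

The out-shuffle permutes the 12 positions with cycle lengths [1, 1, 10].
Every tile is home exactly when every cycle has completed a whole number of laps, i.e. after lcm(1, 10) = 10 out-shuffles.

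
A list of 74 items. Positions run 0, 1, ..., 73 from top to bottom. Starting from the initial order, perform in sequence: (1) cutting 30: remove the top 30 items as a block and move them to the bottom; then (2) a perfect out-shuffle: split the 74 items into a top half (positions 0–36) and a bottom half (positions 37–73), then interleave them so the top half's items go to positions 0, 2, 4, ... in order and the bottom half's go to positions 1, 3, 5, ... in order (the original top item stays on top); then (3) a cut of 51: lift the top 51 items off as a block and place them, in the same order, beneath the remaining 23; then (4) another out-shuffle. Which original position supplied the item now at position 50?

31

Undo the operations in reverse order, starting from position 50:
  undo op 4 (out-shuffle, from top half): 50 ← 25
  undo op 3 (cut 51): 25 ← 2
  undo op 2 (out-shuffle, from top half): 2 ← 1
  undo op 1 (cut 30): 1 ← 31
So the item at position 50 came from original position 31.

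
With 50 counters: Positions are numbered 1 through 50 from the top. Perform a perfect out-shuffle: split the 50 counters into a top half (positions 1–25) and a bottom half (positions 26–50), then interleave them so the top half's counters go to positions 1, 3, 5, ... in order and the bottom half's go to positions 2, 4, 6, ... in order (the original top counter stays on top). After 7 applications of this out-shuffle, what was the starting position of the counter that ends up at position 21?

18

Work backwards from position 21, undoing one out-shuffle at a time:
21 ← 11 ← 6 ← 28 ← 39 ← 20 ← 35 ← 18
So the counter now at position 21 started at position 18.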